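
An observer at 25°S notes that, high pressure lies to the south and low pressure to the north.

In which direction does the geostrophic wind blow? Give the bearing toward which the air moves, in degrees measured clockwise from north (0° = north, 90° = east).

270°

The pressure-gradient force points toward the north (bearing 000°).
Geostrophic balance: in the Southern Hemisphere the Coriolis force deflects motion to the left, so the geostrophic wind blows 90° to the left of the pressure-gradient force (low pressure on the right).
Rotating 000° by 90° counterclockwise gives 270° — the wind blows toward the west.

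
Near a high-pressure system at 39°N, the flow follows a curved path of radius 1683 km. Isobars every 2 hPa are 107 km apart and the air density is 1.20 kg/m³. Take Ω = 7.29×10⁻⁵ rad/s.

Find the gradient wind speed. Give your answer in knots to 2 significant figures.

Coriolis parameter at 39°N:
f = 2Ω sin φ = 2 × 7.29×10⁻⁵ × sin 39° = 9.18×10⁻⁵ s⁻¹
Pressure gradient: |∂P/∂n| = 200 Pa / 107000 m = 1.87×10⁻³ Pa/m
Geostrophic speed: V_g = |∂P/∂n|/(fρ) = 1.87×10⁻³/(9.18×10⁻⁵ × 1.20) = 17.0 m/s
Around a high, pressure-gradient force acts outward with centrifugal, so Coriolis balances both:
fV = (1/ρ)|∂P/∂n| + V²/R  →  V² − fR·V + fR·V_g = 0
With fR = 9.18×10⁻⁵ × 1683×10³ m = 154 m/s:
V = [fR − √((fR)² − 4 fR V_g)]/2 = [154 − √(154² − 4×154×17)]/2 = 19.4 m/s
Supergeostrophic (V > V_g = 17 m/s), as expected around a high.
Converting: 19.4 m/s × 1.944 = 38 knots

38 knots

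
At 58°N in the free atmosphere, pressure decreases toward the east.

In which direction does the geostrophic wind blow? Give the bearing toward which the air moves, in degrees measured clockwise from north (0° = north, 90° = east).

180°

The pressure-gradient force points toward the east (bearing 090°).
Geostrophic balance: in the Northern Hemisphere the Coriolis force deflects motion to the right, so the geostrophic wind blows 90° to the right of the pressure-gradient force (low pressure on the left).
Rotating 090° by 90° clockwise gives 180° — the wind blows toward the south.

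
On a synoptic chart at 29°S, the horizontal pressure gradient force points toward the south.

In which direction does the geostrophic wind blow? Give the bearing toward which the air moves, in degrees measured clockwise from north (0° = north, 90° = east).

The pressure-gradient force points toward the south (bearing 180°).
Geostrophic balance: in the Southern Hemisphere the Coriolis force deflects motion to the left, so the geostrophic wind blows 90° to the left of the pressure-gradient force (low pressure on the right).
Rotating 180° by 90° counterclockwise gives 090° — the wind blows toward the east.

090°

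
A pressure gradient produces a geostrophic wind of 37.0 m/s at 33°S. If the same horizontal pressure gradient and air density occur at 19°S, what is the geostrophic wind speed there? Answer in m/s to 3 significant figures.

61.9 m/s

With the same pressure gradient and density, V_g ∝ 1/f ∝ 1/sin φ.
V₂ = V₁ · sin φ₁ / sin φ₂ = 37.0 × sin 33° / sin 19°
V₂ = 37.0 × 0.5446/0.3256 = 61.9 m/s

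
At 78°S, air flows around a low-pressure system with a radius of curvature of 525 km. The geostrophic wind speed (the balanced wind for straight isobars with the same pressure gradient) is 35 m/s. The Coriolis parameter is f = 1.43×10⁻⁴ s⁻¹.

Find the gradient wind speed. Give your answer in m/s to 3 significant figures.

Around a low, centrifugal force acts outward with Coriolis, so pressure-gradient force balances both:
(1/ρ)|∂P/∂n| = fV + V²/R  →  V² + fR·V − fR·V_g = 0
With fR = 1.43×10⁻⁴ × 525×10³ m = 75.1 m/s:
V = [−fR + √((fR)² + 4 fR V_g)]/2 = [−75.1 + √(75.1² + 4×75.1×35)]/2 = 26 m/s
Subgeostrophic (V < V_g = 35 m/s), as expected around a low.

26.0 m/s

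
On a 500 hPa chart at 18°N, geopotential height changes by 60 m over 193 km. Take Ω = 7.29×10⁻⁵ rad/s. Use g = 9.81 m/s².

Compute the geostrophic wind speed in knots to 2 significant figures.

130 knots

Coriolis parameter at 18°N:
f = 2Ω sin φ = 2 × 7.29×10⁻⁵ × sin 18° = 4.51×10⁻⁵ s⁻¹
Height gradient: |∂Z/∂n| = 60 m / 193000 m = 3.11×10⁻⁴
On a pressure surface, geostrophic balance gives V_g = (g/f)|∂Z/∂n|:
V_g = 9.81 × 3.11×10⁻⁴ / 4.51×10⁻⁵ = 67.7 m/s
Converting: 67.7 m/s × 1.944 = 130 knots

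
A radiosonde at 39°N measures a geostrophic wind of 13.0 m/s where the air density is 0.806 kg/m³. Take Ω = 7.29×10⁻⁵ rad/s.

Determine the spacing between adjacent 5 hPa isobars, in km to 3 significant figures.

520 km

Coriolis parameter at 39°N:
f = 2Ω sin φ = 2 × 7.29×10⁻⁵ × sin 39° = 9.18×10⁻⁵ s⁻¹
Geostrophic balance rearranged: |∂P/∂n| = f ρ V_g
|∂P/∂n| = 9.18×10⁻⁵ × 0.806 × 13.0 = 9.61×10⁻⁴ Pa/m
Isobar spacing: Δn = ΔP/|∂P/∂n| = 500 Pa / 9.61×10⁻⁴ Pa/m = 520071 m ≈ 520 km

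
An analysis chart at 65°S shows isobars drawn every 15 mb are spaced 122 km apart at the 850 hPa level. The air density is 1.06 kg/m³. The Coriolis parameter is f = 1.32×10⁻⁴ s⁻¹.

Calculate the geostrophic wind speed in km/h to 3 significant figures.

316 km/h

Pressure gradient: |∂P/∂n| = 1500 Pa / 122000 m = 1.23×10⁻² Pa/m
Geostrophic balance (pressure-gradient force = Coriolis force):
V_g = (1/(fρ)) |∂P/∂n| = 1.23×10⁻² / (1.32×10⁻⁴ × 1.06) = 87.9 m/s
Converting: 87.9 m/s × 3.6 = 316 km/h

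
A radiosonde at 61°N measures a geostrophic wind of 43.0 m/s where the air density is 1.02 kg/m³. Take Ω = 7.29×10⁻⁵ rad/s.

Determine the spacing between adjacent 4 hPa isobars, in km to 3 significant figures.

71.5 km

Coriolis parameter at 61°N:
f = 2Ω sin φ = 2 × 7.29×10⁻⁵ × sin 61° = 1.28×10⁻⁴ s⁻¹
Geostrophic balance rearranged: |∂P/∂n| = f ρ V_g
|∂P/∂n| = 1.28×10⁻⁴ × 1.02 × 43.0 = 5.59×10⁻³ Pa/m
Isobar spacing: Δn = ΔP/|∂P/∂n| = 400 Pa / 5.59×10⁻³ Pa/m = 71518 m ≈ 71.5 km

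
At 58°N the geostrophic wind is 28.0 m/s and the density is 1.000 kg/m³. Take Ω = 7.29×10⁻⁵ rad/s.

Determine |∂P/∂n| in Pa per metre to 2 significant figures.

3.5×10⁻³ Pa/m

Coriolis parameter at 58°N:
f = 2Ω sin φ = 2 × 7.29×10⁻⁵ × sin 58° = 1.24×10⁻⁴ s⁻¹
Geostrophic balance rearranged: |∂P/∂n| = f ρ V_g
|∂P/∂n| = 1.24×10⁻⁴ × 1.000 × 28.0 = 3.46×10⁻³ Pa/m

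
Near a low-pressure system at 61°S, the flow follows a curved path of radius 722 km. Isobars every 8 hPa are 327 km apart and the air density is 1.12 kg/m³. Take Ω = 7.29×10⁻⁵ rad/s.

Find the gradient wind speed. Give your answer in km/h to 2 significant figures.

53 km/h

Coriolis parameter at 61°S:
f = 2Ω sin φ = 2 × 7.29×10⁻⁵ × sin 61° = 1.28×10⁻⁴ s⁻¹
Pressure gradient: |∂P/∂n| = 800 Pa / 327000 m = 2.45×10⁻³ Pa/m
Geostrophic speed: V_g = |∂P/∂n|/(fρ) = 2.45×10⁻³/(1.28×10⁻⁴ × 1.12) = 17.1 m/s
Around a low, centrifugal force acts outward with Coriolis, so pressure-gradient force balances both:
(1/ρ)|∂P/∂n| = fV + V²/R  →  V² + fR·V − fR·V_g = 0
With fR = 1.28×10⁻⁴ × 722×10³ m = 92.1 m/s:
V = [−fR + √((fR)² + 4 fR V_g)]/2 = [−92.1 + √(92.1² + 4×92.1×17.1)]/2 = 14.8 m/s
Subgeostrophic (V < V_g = 17.1 m/s), as expected around a low.
Converting: 14.8 m/s × 3.6 = 53 km/h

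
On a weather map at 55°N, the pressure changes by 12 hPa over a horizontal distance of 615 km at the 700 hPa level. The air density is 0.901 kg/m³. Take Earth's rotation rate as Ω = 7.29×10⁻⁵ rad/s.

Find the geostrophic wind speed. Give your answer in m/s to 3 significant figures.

Coriolis parameter at 55°N:
f = 2Ω sin φ = 2 × 7.29×10⁻⁵ × sin 55° = 1.19×10⁻⁴ s⁻¹
Pressure gradient: |∂P/∂n| = 1200 Pa / 615000 m = 1.95×10⁻³ Pa/m
Geostrophic balance (pressure-gradient force = Coriolis force):
V_g = (1/(fρ)) |∂P/∂n| = 1.95×10⁻³ / (1.19×10⁻⁴ × 0.901) = 18.1 m/s

18.1 m/s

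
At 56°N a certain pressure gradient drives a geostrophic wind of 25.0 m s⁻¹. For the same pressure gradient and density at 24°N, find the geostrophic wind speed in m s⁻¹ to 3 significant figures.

51.0 m s⁻¹

With the same pressure gradient and density, V_g ∝ 1/f ∝ 1/sin φ.
V₂ = V₁ · sin φ₁ / sin φ₂ = 25.0 × sin 56° / sin 24°
V₂ = 25.0 × 0.8290/0.4067 = 51.0 m s⁻¹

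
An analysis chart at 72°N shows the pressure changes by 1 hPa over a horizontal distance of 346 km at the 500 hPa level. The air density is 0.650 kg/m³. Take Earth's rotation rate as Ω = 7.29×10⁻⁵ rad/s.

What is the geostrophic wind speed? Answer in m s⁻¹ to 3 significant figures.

3.21 m s⁻¹

Coriolis parameter at 72°N:
f = 2Ω sin φ = 2 × 7.29×10⁻⁵ × sin 72° = 1.39×10⁻⁴ s⁻¹
Pressure gradient: |∂P/∂n| = 100 Pa / 346000 m = 2.89×10⁻⁴ Pa/m
Geostrophic balance (pressure-gradient force = Coriolis force):
V_g = (1/(fρ)) |∂P/∂n| = 2.89×10⁻⁴ / (1.39×10⁻⁴ × 0.650) = 3.21 m/s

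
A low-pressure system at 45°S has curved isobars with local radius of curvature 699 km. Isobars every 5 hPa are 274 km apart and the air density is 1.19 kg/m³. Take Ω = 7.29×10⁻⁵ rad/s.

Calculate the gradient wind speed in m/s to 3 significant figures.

Coriolis parameter at 45°S:
f = 2Ω sin φ = 2 × 7.29×10⁻⁵ × sin 45° = 1.03×10⁻⁴ s⁻¹
Pressure gradient: |∂P/∂n| = 500 Pa / 274000 m = 1.82×10⁻³ Pa/m
Geostrophic speed: V_g = |∂P/∂n|/(fρ) = 1.82×10⁻³/(1.03×10⁻⁴ × 1.19) = 14.9 m/s
Around a low, centrifugal force acts outward with Coriolis, so pressure-gradient force balances both:
(1/ρ)|∂P/∂n| = fV + V²/R  →  V² + fR·V − fR·V_g = 0
With fR = 1.03×10⁻⁴ × 699×10³ m = 72.1 m/s:
V = [−fR + √((fR)² + 4 fR V_g)]/2 = [−72.1 + √(72.1² + 4×72.1×14.9)]/2 = 12.7 m/s
Subgeostrophic (V < V_g = 14.9 m/s), as expected around a low.

12.7 m/s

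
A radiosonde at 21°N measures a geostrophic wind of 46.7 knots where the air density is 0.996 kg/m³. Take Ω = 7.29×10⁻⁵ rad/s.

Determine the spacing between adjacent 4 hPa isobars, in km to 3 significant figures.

320 km

Coriolis parameter at 21°N:
f = 2Ω sin φ = 2 × 7.29×10⁻⁵ × sin 21° = 5.23×10⁻⁵ s⁻¹
Wind speed in SI: 46.7 knots = 24.0 m/s
Geostrophic balance rearranged: |∂P/∂n| = f ρ V_g
|∂P/∂n| = 5.23×10⁻⁵ × 0.996 × 24.0 = 1.25×10⁻³ Pa/m
Isobar spacing: Δn = ΔP/|∂P/∂n| = 400 Pa / 1.25×10⁻³ Pa/m = 319933 m ≈ 320 km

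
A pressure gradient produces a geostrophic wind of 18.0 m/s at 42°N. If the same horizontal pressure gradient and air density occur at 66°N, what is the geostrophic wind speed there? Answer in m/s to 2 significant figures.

13 m/s

With the same pressure gradient and density, V_g ∝ 1/f ∝ 1/sin φ.
V₂ = V₁ · sin φ₁ / sin φ₂ = 18.0 × sin 42° / sin 66°
V₂ = 18.0 × 0.6691/0.9135 = 13 m/s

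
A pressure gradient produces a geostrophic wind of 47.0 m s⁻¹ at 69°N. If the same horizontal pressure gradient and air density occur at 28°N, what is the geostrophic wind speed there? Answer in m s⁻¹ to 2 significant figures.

93 m s⁻¹

With the same pressure gradient and density, V_g ∝ 1/f ∝ 1/sin φ.
V₂ = V₁ · sin φ₁ / sin φ₂ = 47.0 × sin 69° / sin 28°
V₂ = 47.0 × 0.9336/0.4695 = 93 m s⁻¹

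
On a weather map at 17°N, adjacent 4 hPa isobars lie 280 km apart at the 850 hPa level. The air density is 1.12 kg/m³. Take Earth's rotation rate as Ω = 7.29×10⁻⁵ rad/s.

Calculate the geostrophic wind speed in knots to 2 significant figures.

58 knots

Coriolis parameter at 17°N:
f = 2Ω sin φ = 2 × 7.29×10⁻⁵ × sin 17° = 4.26×10⁻⁵ s⁻¹
Pressure gradient: |∂P/∂n| = 400 Pa / 280000 m = 1.43×10⁻³ Pa/m
Geostrophic balance (pressure-gradient force = Coriolis force):
V_g = (1/(fρ)) |∂P/∂n| = 1.43×10⁻³ / (4.26×10⁻⁵ × 1.12) = 29.9 m/s
Converting: 29.9 m/s × 1.944 = 58 knots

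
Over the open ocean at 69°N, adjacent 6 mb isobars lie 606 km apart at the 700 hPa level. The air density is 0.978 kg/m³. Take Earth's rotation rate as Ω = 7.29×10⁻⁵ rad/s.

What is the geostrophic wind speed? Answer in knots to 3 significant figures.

14.5 knots

Coriolis parameter at 69°N:
f = 2Ω sin φ = 2 × 7.29×10⁻⁵ × sin 69° = 1.36×10⁻⁴ s⁻¹
Pressure gradient: |∂P/∂n| = 600 Pa / 606000 m = 9.90×10⁻⁴ Pa/m
Geostrophic balance (pressure-gradient force = Coriolis force):
V_g = (1/(fρ)) |∂P/∂n| = 9.90×10⁻⁴ / (1.36×10⁻⁴ × 0.978) = 7.44 m/s
Converting: 7.44 m/s × 1.944 = 14.5 knots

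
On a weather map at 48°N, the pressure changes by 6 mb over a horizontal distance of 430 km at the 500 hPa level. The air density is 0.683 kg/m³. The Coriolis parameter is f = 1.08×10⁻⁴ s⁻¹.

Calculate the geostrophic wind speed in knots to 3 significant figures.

36.8 knots

Pressure gradient: |∂P/∂n| = 600 Pa / 430000 m = 1.40×10⁻³ Pa/m
Geostrophic balance (pressure-gradient force = Coriolis force):
V_g = (1/(fρ)) |∂P/∂n| = 1.40×10⁻³ / (1.08×10⁻⁴ × 0.683) = 18.9 m/s
Converting: 18.9 m/s × 1.944 = 36.8 knots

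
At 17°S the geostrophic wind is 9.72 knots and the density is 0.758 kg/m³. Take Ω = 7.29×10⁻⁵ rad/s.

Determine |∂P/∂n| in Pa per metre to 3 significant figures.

1.62×10⁻⁴ Pa/m

Coriolis parameter at 17°S:
f = 2Ω sin φ = 2 × 7.29×10⁻⁵ × sin 17° = 4.26×10⁻⁵ s⁻¹
Wind speed in SI: 9.72 knots = 5.00 m/s
Geostrophic balance rearranged: |∂P/∂n| = f ρ V_g
|∂P/∂n| = 4.26×10⁻⁵ × 0.758 × 5.00 = 1.62×10⁻⁴ Pa/m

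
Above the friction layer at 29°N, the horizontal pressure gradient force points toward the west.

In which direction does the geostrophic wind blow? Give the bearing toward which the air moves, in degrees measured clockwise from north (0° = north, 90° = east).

The pressure-gradient force points toward the west (bearing 270°).
Geostrophic balance: in the Northern Hemisphere the Coriolis force deflects motion to the right, so the geostrophic wind blows 90° to the right of the pressure-gradient force (low pressure on the left).
Rotating 270° by 90° clockwise gives 000° — the wind blows toward the north.

000°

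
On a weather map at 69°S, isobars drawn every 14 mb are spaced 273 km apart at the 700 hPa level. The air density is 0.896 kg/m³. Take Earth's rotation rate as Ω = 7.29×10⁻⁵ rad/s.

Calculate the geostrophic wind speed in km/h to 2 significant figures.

150 km/h

Coriolis parameter at 69°S:
f = 2Ω sin φ = 2 × 7.29×10⁻⁵ × sin 69° = 1.36×10⁻⁴ s⁻¹
Pressure gradient: |∂P/∂n| = 1400 Pa / 273000 m = 5.13×10⁻³ Pa/m
Geostrophic balance (pressure-gradient force = Coriolis force):
V_g = (1/(fρ)) |∂P/∂n| = 5.13×10⁻³ / (1.36×10⁻⁴ × 0.896) = 42.0 m/s
Converting: 42.0 m/s × 3.6 = 150 km/h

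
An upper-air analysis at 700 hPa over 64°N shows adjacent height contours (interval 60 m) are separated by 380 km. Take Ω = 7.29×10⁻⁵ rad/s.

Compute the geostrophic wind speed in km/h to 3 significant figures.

Coriolis parameter at 64°N:
f = 2Ω sin φ = 2 × 7.29×10⁻⁵ × sin 64° = 1.31×10⁻⁴ s⁻¹
Height gradient: |∂Z/∂n| = 60 m / 380000 m = 1.58×10⁻⁴
On a pressure surface, geostrophic balance gives V_g = (g/f)|∂Z/∂n|:
V_g = 9.81 × 1.58×10⁻⁴ / 1.31×10⁻⁴ = 11.8 m/s
Converting: 11.8 m/s × 3.6 = 42.6 km/h

42.6 km/h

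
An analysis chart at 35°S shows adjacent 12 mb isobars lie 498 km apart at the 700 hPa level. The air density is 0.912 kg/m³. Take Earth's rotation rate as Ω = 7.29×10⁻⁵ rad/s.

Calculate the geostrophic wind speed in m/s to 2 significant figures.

Coriolis parameter at 35°S:
f = 2Ω sin φ = 2 × 7.29×10⁻⁵ × sin 35° = 8.36×10⁻⁵ s⁻¹
Pressure gradient: |∂P/∂n| = 1200 Pa / 498000 m = 2.41×10⁻³ Pa/m
Geostrophic balance (pressure-gradient force = Coriolis force):
V_g = (1/(fρ)) |∂P/∂n| = 2.41×10⁻³ / (8.36×10⁻⁵ × 0.912) = 31.6 m/s

32 m/s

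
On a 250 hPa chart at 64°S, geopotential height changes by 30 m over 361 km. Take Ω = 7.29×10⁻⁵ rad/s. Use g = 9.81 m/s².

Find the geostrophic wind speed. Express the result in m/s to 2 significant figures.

6.2 m/s

Coriolis parameter at 64°S:
f = 2Ω sin φ = 2 × 7.29×10⁻⁵ × sin 64° = 1.31×10⁻⁴ s⁻¹
Height gradient: |∂Z/∂n| = 30 m / 361000 m = 8.31×10⁻⁵
On a pressure surface, geostrophic balance gives V_g = (g/f)|∂Z/∂n|:
V_g = 9.81 × 8.31×10⁻⁵ / 1.31×10⁻⁴ = 6.22 m/s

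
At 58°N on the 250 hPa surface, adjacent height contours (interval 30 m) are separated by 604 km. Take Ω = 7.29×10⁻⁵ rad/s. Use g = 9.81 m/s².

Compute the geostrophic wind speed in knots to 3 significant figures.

Coriolis parameter at 58°N:
f = 2Ω sin φ = 2 × 7.29×10⁻⁵ × sin 58° = 1.24×10⁻⁴ s⁻¹
Height gradient: |∂Z/∂n| = 30 m / 604000 m = 4.97×10⁻⁵
On a pressure surface, geostrophic balance gives V_g = (g/f)|∂Z/∂n|:
V_g = 9.81 × 4.97×10⁻⁵ / 1.24×10⁻⁴ = 3.94 m/s
Converting: 3.94 m/s × 1.944 = 7.66 knots

7.66 knots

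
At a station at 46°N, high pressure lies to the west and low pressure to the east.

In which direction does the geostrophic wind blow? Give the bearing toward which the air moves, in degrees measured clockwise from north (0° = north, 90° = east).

The pressure-gradient force points toward the east (bearing 090°).
Geostrophic balance: in the Northern Hemisphere the Coriolis force deflects motion to the right, so the geostrophic wind blows 90° to the right of the pressure-gradient force (low pressure on the left).
Rotating 090° by 90° clockwise gives 180° — the wind blows toward the south.

180°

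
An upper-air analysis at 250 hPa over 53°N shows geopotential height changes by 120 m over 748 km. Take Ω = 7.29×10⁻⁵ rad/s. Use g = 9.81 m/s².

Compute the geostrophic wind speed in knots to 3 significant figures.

Coriolis parameter at 53°N:
f = 2Ω sin φ = 2 × 7.29×10⁻⁵ × sin 53° = 1.16×10⁻⁴ s⁻¹
Height gradient: |∂Z/∂n| = 120 m / 748000 m = 1.60×10⁻⁴
On a pressure surface, geostrophic balance gives V_g = (g/f)|∂Z/∂n|:
V_g = 9.81 × 1.60×10⁻⁴ / 1.16×10⁻⁴ = 13.5 m/s
Converting: 13.5 m/s × 1.944 = 26.3 knots

26.3 knots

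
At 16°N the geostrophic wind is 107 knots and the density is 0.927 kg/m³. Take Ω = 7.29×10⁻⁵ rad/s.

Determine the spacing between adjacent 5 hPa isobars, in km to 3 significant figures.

Coriolis parameter at 16°N:
f = 2Ω sin φ = 2 × 7.29×10⁻⁵ × sin 16° = 4.02×10⁻⁵ s⁻¹
Wind speed in SI: 107 knots = 55.0 m/s
Geostrophic balance rearranged: |∂P/∂n| = f ρ V_g
|∂P/∂n| = 4.02×10⁻⁵ × 0.927 × 55.0 = 2.05×10⁻³ Pa/m
Isobar spacing: Δn = ΔP/|∂P/∂n| = 500 Pa / 2.05×10⁻³ Pa/m = 243822 m ≈ 244 km

244 km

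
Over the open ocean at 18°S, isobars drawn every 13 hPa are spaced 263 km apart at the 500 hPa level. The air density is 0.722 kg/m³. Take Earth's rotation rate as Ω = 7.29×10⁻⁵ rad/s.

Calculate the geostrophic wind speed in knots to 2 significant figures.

300 knots

Coriolis parameter at 18°S:
f = 2Ω sin φ = 2 × 7.29×10⁻⁵ × sin 18° = 4.51×10⁻⁵ s⁻¹
Pressure gradient: |∂P/∂n| = 1300 Pa / 263000 m = 4.94×10⁻³ Pa/m
Geostrophic balance (pressure-gradient force = Coriolis force):
V_g = (1/(fρ)) |∂P/∂n| = 4.94×10⁻³ / (4.51×10⁻⁵ × 0.722) = 152 m/s
Converting: 152 m/s × 1.944 = 300 knots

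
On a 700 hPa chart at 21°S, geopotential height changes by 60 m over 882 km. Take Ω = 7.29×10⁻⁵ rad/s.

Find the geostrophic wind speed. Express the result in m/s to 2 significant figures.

13 m/s

Coriolis parameter at 21°S:
f = 2Ω sin φ = 2 × 7.29×10⁻⁵ × sin 21° = 5.23×10⁻⁵ s⁻¹
Height gradient: |∂Z/∂n| = 60 m / 882000 m = 6.80×10⁻⁵
On a pressure surface, geostrophic balance gives V_g = (g/f)|∂Z/∂n|:
V_g = 9.81 × 6.80×10⁻⁵ / 5.23×10⁻⁵ = 12.8 m/s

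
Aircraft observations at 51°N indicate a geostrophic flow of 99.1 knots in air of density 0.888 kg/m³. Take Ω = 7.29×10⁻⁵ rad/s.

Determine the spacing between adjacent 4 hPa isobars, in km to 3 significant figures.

78.0 km

Coriolis parameter at 51°N:
f = 2Ω sin φ = 2 × 7.29×10⁻⁵ × sin 51° = 1.13×10⁻⁴ s⁻¹
Wind speed in SI: 99.1 knots = 51.0 m/s
Geostrophic balance rearranged: |∂P/∂n| = f ρ V_g
|∂P/∂n| = 1.13×10⁻⁴ × 0.888 × 51.0 = 5.13×10⁻³ Pa/m
Isobar spacing: Δn = ΔP/|∂P/∂n| = 400 Pa / 5.13×10⁻³ Pa/m = 77979 m ≈ 78.0 km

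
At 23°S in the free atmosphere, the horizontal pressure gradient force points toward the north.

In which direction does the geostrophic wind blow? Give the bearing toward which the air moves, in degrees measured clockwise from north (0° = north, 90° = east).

270°

The pressure-gradient force points toward the north (bearing 000°).
Geostrophic balance: in the Southern Hemisphere the Coriolis force deflects motion to the left, so the geostrophic wind blows 90° to the left of the pressure-gradient force (low pressure on the right).
Rotating 000° by 90° counterclockwise gives 270° — the wind blows toward the west.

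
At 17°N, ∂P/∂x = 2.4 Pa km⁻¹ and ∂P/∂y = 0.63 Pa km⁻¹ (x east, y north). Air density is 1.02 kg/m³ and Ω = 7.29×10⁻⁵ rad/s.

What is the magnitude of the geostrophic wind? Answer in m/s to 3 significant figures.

57.1 m/s

Coriolis parameter at 17°N:
f = 2Ω sin φ = 2 × 7.29×10⁻⁵ × sin 17° = 4.26×10⁻⁵ s⁻¹
Component geostrophic relations (x east, y north):
u_g = −(1/(fρ)) ∂P/∂y,  v_g = (1/(fρ)) ∂P/∂x
u_g = −(0.63×10⁻³)/(4.26×10⁻⁵ × 1.02) = −14.5 m/s;  v_g = (2.4×10⁻³)/(4.26×10⁻⁵ × 1.02) = 55.2 m/s
|V_g| = √(u_g² + v_g²) = 57.1 m/s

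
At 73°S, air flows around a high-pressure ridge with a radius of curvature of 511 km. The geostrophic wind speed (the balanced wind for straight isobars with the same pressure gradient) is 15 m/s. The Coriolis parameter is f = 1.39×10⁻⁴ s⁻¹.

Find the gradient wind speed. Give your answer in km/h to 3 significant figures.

Around a high, pressure-gradient force acts outward with centrifugal, so Coriolis balances both:
fV = (1/ρ)|∂P/∂n| + V²/R  →  V² − fR·V + fR·V_g = 0
With fR = 1.39×10⁻⁴ × 511×10³ m = 71.0 m/s:
V = [fR − √((fR)² − 4 fR V_g)]/2 = [71.0 − √(71.0² − 4×71.0×15)]/2 = 21.5 m/s
Supergeostrophic (V > V_g = 15 m/s), as expected around a high.
Converting: 21.5 m/s × 3.6 = 77.5 km/h

77.5 km/h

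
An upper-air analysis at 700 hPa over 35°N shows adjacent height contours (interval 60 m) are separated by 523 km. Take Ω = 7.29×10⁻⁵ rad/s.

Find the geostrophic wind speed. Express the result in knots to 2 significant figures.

Coriolis parameter at 35°N:
f = 2Ω sin φ = 2 × 7.29×10⁻⁵ × sin 35° = 8.36×10⁻⁵ s⁻¹
Height gradient: |∂Z/∂n| = 60 m / 523000 m = 1.15×10⁻⁴
On a pressure surface, geostrophic balance gives V_g = (g/f)|∂Z/∂n|:
V_g = 9.81 × 1.15×10⁻⁴ / 8.36×10⁻⁵ = 13.5 m/s
Converting: 13.5 m/s × 1.944 = 26 knots

26 knots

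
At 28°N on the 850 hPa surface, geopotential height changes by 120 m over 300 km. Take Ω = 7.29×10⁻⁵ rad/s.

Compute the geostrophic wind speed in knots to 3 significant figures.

Coriolis parameter at 28°N:
f = 2Ω sin φ = 2 × 7.29×10⁻⁵ × sin 28° = 6.84×10⁻⁵ s⁻¹
Height gradient: |∂Z/∂n| = 120 m / 300000 m = 4.00×10⁻⁴
On a pressure surface, geostrophic balance gives V_g = (g/f)|∂Z/∂n|:
V_g = 9.81 × 4.00×10⁻⁴ / 6.84×10⁻⁵ = 57.3 m/s
Converting: 57.3 m/s × 1.944 = 111 knots

111 knots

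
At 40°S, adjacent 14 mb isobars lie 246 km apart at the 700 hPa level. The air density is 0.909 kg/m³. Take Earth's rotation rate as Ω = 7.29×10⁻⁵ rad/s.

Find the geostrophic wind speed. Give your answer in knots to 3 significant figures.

130 knots

Coriolis parameter at 40°S:
f = 2Ω sin φ = 2 × 7.29×10⁻⁵ × sin 40° = 9.37×10⁻⁵ s⁻¹
Pressure gradient: |∂P/∂n| = 1400 Pa / 246000 m = 5.69×10⁻³ Pa/m
Geostrophic balance (pressure-gradient force = Coriolis force):
V_g = (1/(fρ)) |∂P/∂n| = 5.69×10⁻³ / (9.37×10⁻⁵ × 0.909) = 66.8 m/s
Converting: 66.8 m/s × 1.944 = 130 knots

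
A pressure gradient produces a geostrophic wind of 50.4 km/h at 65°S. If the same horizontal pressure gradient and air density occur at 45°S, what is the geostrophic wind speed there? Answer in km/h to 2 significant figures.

65 km/h

With the same pressure gradient and density, V_g ∝ 1/f ∝ 1/sin φ.
V₂ = V₁ · sin φ₁ / sin φ₂ = 50.4 × sin 65° / sin 45°
V₂ = 50.4 × 0.9063/0.7071 = 65 km/h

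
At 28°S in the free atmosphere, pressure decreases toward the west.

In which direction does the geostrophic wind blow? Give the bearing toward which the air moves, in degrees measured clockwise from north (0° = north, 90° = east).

The pressure-gradient force points toward the west (bearing 270°).
Geostrophic balance: in the Southern Hemisphere the Coriolis force deflects motion to the left, so the geostrophic wind blows 90° to the left of the pressure-gradient force (low pressure on the right).
Rotating 270° by 90° counterclockwise gives 180° — the wind blows toward the south.

180°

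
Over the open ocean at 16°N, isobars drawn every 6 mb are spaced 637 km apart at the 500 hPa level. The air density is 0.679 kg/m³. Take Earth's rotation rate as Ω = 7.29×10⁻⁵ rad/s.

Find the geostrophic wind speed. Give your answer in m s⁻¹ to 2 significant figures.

35 m s⁻¹

Coriolis parameter at 16°N:
f = 2Ω sin φ = 2 × 7.29×10⁻⁵ × sin 16° = 4.02×10⁻⁵ s⁻¹
Pressure gradient: |∂P/∂n| = 600 Pa / 637000 m = 9.42×10⁻⁴ Pa/m
Geostrophic balance (pressure-gradient force = Coriolis force):
V_g = (1/(fρ)) |∂P/∂n| = 9.42×10⁻⁴ / (4.02×10⁻⁵ × 0.679) = 34.5 m/s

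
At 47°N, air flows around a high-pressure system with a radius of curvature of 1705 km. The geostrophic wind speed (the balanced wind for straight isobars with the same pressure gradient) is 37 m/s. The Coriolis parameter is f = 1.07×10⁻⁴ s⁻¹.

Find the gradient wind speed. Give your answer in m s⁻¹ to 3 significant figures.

51.6 m s⁻¹

Around a high, pressure-gradient force acts outward with centrifugal, so Coriolis balances both:
fV = (1/ρ)|∂P/∂n| + V²/R  →  V² − fR·V + fR·V_g = 0
With fR = 1.07×10⁻⁴ × 1705×10³ m = 182 m/s:
V = [fR − √((fR)² − 4 fR V_g)]/2 = [182 − √(182² − 4×182×37)]/2 = 51.6 m/s
Supergeostrophic (V > V_g = 37 m/s), as expected around a high.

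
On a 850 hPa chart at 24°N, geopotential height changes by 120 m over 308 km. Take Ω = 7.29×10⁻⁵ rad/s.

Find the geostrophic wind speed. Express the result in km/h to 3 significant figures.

Coriolis parameter at 24°N:
f = 2Ω sin φ = 2 × 7.29×10⁻⁵ × sin 24° = 5.93×10⁻⁵ s⁻¹
Height gradient: |∂Z/∂n| = 120 m / 308000 m = 3.90×10⁻⁴
On a pressure surface, geostrophic balance gives V_g = (g/f)|∂Z/∂n|:
V_g = 9.81 × 3.90×10⁻⁴ / 5.93×10⁻⁵ = 64.5 m/s
Converting: 64.5 m/s × 3.6 = 232 km/h

232 km/h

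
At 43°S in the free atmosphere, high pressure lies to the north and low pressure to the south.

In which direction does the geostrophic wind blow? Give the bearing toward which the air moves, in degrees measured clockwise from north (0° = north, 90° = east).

The pressure-gradient force points toward the south (bearing 180°).
Geostrophic balance: in the Southern Hemisphere the Coriolis force deflects motion to the left, so the geostrophic wind blows 90° to the left of the pressure-gradient force (low pressure on the right).
Rotating 180° by 90° counterclockwise gives 090° — the wind blows toward the east.

090°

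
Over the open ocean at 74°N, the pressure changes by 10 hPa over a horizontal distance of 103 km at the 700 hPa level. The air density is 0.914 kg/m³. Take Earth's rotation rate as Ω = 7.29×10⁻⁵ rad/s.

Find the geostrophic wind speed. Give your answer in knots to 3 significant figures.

Coriolis parameter at 74°N:
f = 2Ω sin φ = 2 × 7.29×10⁻⁵ × sin 74° = 1.40×10⁻⁴ s⁻¹
Pressure gradient: |∂P/∂n| = 1000 Pa / 103000 m = 9.71×10⁻³ Pa/m
Geostrophic balance (pressure-gradient force = Coriolis force):
V_g = (1/(fρ)) |∂P/∂n| = 9.71×10⁻³ / (1.40×10⁻⁴ × 0.914) = 75.8 m/s
Converting: 75.8 m/s × 1.944 = 147 knots

147 knots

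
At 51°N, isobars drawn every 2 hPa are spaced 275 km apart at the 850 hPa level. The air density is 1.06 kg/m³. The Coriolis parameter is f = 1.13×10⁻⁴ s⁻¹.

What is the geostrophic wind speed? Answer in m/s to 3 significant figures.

Pressure gradient: |∂P/∂n| = 200 Pa / 275000 m = 7.27×10⁻⁴ Pa/m
Geostrophic balance (pressure-gradient force = Coriolis force):
V_g = (1/(fρ)) |∂P/∂n| = 7.27×10⁻⁴ / (1.13×10⁻⁴ × 1.06) = 6.07 m/s

6.07 m/s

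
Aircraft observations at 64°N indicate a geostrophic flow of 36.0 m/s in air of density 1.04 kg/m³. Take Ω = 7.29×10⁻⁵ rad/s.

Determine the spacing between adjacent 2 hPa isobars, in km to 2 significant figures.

41 km

Coriolis parameter at 64°N:
f = 2Ω sin φ = 2 × 7.29×10⁻⁵ × sin 64° = 1.31×10⁻⁴ s⁻¹
Geostrophic balance rearranged: |∂P/∂n| = f ρ V_g
|∂P/∂n| = 1.31×10⁻⁴ × 1.04 × 36.0 = 4.91×10⁻³ Pa/m
Isobar spacing: Δn = ΔP/|∂P/∂n| = 200 Pa / 4.91×10⁻³ Pa/m = 40764 m ≈ 41 km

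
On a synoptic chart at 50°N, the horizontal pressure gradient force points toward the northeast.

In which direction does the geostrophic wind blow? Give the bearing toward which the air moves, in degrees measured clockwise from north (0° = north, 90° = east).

The pressure-gradient force points toward the northeast (bearing 045°).
Geostrophic balance: in the Northern Hemisphere the Coriolis force deflects motion to the right, so the geostrophic wind blows 90° to the right of the pressure-gradient force (low pressure on the left).
Rotating 045° by 90° clockwise gives 135° — the wind blows toward the southeast.

135°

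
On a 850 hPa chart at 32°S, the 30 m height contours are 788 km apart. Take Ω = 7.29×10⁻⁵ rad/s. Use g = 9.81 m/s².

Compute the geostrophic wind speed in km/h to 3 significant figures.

17.4 km/h

Coriolis parameter at 32°S:
f = 2Ω sin φ = 2 × 7.29×10⁻⁵ × sin 32° = 7.73×10⁻⁵ s⁻¹
Height gradient: |∂Z/∂n| = 30 m / 788000 m = 3.81×10⁻⁵
On a pressure surface, geostrophic balance gives V_g = (g/f)|∂Z/∂n|:
V_g = 9.81 × 3.81×10⁻⁵ / 7.73×10⁻⁵ = 4.83 m/s
Converting: 4.83 m/s × 3.6 = 17.4 km/h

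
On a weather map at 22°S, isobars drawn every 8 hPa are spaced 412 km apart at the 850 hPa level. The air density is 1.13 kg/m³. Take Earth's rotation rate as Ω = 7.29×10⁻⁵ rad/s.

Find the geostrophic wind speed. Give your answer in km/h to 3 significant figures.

Coriolis parameter at 22°S:
f = 2Ω sin φ = 2 × 7.29×10⁻⁵ × sin 22° = 5.46×10⁻⁵ s⁻¹
Pressure gradient: |∂P/∂n| = 800 Pa / 412000 m = 1.94×10⁻³ Pa/m
Geostrophic balance (pressure-gradient force = Coriolis force):
V_g = (1/(fρ)) |∂P/∂n| = 1.94×10⁻³ / (5.46×10⁻⁵ × 1.13) = 31.5 m/s
Converting: 31.5 m/s × 3.6 = 113 km/h

113 km/h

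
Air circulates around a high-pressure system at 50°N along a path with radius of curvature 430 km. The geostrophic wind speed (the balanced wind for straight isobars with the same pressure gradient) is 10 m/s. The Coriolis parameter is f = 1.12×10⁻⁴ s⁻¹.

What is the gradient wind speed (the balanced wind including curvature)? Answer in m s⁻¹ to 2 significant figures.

14 m s⁻¹

Around a high, pressure-gradient force acts outward with centrifugal, so Coriolis balances both:
fV = (1/ρ)|∂P/∂n| + V²/R  →  V² − fR·V + fR·V_g = 0
With fR = 1.12×10⁻⁴ × 430×10³ m = 48.2 m/s:
V = [fR − √((fR)² − 4 fR V_g)]/2 = [48.2 − √(48.2² − 4×48.2×10)]/2 = 14.2 m/s
Supergeostrophic (V > V_g = 10 m/s), as expected around a high.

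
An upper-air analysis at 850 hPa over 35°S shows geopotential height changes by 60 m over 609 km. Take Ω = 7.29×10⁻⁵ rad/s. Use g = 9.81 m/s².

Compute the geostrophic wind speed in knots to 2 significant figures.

Coriolis parameter at 35°S:
f = 2Ω sin φ = 2 × 7.29×10⁻⁵ × sin 35° = 8.36×10⁻⁵ s⁻¹
Height gradient: |∂Z/∂n| = 60 m / 609000 m = 9.85×10⁻⁵
On a pressure surface, geostrophic balance gives V_g = (g/f)|∂Z/∂n|:
V_g = 9.81 × 9.85×10⁻⁵ / 8.36×10⁻⁵ = 11.6 m/s
Converting: 11.6 m/s × 1.944 = 22 knots

22 knots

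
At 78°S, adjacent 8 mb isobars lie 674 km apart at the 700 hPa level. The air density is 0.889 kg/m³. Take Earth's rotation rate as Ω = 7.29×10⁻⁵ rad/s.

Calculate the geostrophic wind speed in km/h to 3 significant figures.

33.7 km/h

Coriolis parameter at 78°S:
f = 2Ω sin φ = 2 × 7.29×10⁻⁵ × sin 78° = 1.43×10⁻⁴ s⁻¹
Pressure gradient: |∂P/∂n| = 800 Pa / 674000 m = 1.19×10⁻³ Pa/m
Geostrophic balance (pressure-gradient force = Coriolis force):
V_g = (1/(fρ)) |∂P/∂n| = 1.19×10⁻³ / (1.43×10⁻⁴ × 0.889) = 9.36 m/s
Converting: 9.36 m/s × 3.6 = 33.7 km/h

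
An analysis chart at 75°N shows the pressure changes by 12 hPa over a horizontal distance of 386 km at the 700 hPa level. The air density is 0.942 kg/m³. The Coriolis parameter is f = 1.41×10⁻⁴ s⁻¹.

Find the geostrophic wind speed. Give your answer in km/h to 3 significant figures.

Pressure gradient: |∂P/∂n| = 1200 Pa / 386000 m = 3.11×10⁻³ Pa/m
Geostrophic balance (pressure-gradient force = Coriolis force):
V_g = (1/(fρ)) |∂P/∂n| = 3.11×10⁻³ / (1.41×10⁻⁴ × 0.942) = 23.4 m/s
Converting: 23.4 m/s × 3.6 = 84.3 km/h

84.3 km/h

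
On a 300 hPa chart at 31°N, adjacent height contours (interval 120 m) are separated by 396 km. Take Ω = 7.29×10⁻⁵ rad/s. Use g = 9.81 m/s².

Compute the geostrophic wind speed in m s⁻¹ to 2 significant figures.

Coriolis parameter at 31°N:
f = 2Ω sin φ = 2 × 7.29×10⁻⁵ × sin 31° = 7.51×10⁻⁵ s⁻¹
Height gradient: |∂Z/∂n| = 120 m / 396000 m = 3.03×10⁻⁴
On a pressure surface, geostrophic balance gives V_g = (g/f)|∂Z/∂n|:
V_g = 9.81 × 3.03×10⁻⁴ / 7.51×10⁻⁵ = 39.6 m/s

40 m s⁻¹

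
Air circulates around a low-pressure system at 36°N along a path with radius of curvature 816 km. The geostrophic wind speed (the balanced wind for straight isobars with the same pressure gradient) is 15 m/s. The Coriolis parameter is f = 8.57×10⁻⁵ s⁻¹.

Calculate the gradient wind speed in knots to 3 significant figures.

24.7 knots

Around a low, centrifugal force acts outward with Coriolis, so pressure-gradient force balances both:
(1/ρ)|∂P/∂n| = fV + V²/R  →  V² + fR·V − fR·V_g = 0
With fR = 8.57×10⁻⁵ × 816×10³ m = 69.9 m/s:
V = [−fR + √((fR)² + 4 fR V_g)]/2 = [−69.9 + √(69.9² + 4×69.9×15)]/2 = 12.7 m/s
Subgeostrophic (V < V_g = 15 m/s), as expected around a low.
Converting: 12.7 m/s × 1.944 = 24.7 knots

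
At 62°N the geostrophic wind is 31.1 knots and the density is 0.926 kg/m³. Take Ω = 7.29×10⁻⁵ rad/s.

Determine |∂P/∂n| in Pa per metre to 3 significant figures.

1.91×10⁻³ Pa/m

Coriolis parameter at 62°N:
f = 2Ω sin φ = 2 × 7.29×10⁻⁵ × sin 62° = 1.29×10⁻⁴ s⁻¹
Wind speed in SI: 31.1 knots = 16.0 m/s
Geostrophic balance rearranged: |∂P/∂n| = f ρ V_g
|∂P/∂n| = 1.29×10⁻⁴ × 0.926 × 16.0 = 1.91×10⁻³ Pa/m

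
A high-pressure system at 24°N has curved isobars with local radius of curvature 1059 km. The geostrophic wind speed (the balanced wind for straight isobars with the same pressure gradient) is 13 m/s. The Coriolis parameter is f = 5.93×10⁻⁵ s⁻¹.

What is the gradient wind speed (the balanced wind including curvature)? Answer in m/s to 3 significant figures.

Around a high, pressure-gradient force acts outward with centrifugal, so Coriolis balances both:
fV = (1/ρ)|∂P/∂n| + V²/R  →  V² − fR·V + fR·V_g = 0
With fR = 5.93×10⁻⁵ × 1059×10³ m = 62.8 m/s:
V = [fR − √((fR)² − 4 fR V_g)]/2 = [62.8 − √(62.8² − 4×62.8×13)]/2 = 18.4 m/s
Supergeostrophic (V > V_g = 13 m/s), as expected around a high.

18.4 m/s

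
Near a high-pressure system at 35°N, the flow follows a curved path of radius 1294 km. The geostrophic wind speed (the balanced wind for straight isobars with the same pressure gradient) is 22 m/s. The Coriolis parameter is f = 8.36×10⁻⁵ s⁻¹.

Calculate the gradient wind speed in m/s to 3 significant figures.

30.7 m/s

Around a high, pressure-gradient force acts outward with centrifugal, so Coriolis balances both:
fV = (1/ρ)|∂P/∂n| + V²/R  →  V² − fR·V + fR·V_g = 0
With fR = 8.36×10⁻⁵ × 1294×10³ m = 108 m/s:
V = [fR − √((fR)² − 4 fR V_g)]/2 = [108 − √(108² − 4×108×22)]/2 = 30.7 m/s
Supergeostrophic (V > V_g = 22 m/s), as expected around a high.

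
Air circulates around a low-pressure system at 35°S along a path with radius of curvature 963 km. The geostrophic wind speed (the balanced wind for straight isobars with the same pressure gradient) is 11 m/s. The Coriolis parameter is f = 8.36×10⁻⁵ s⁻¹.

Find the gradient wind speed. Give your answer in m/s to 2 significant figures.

9.8 m/s

Around a low, centrifugal force acts outward with Coriolis, so pressure-gradient force balances both:
(1/ρ)|∂P/∂n| = fV + V²/R  →  V² + fR·V − fR·V_g = 0
With fR = 8.36×10⁻⁵ × 963×10³ m = 80.5 m/s:
V = [−fR + √((fR)² + 4 fR V_g)]/2 = [−80.5 + √(80.5² + 4×80.5×11)]/2 = 9.81 m/s
Subgeostrophic (V < V_g = 11 m/s), as expected around a low.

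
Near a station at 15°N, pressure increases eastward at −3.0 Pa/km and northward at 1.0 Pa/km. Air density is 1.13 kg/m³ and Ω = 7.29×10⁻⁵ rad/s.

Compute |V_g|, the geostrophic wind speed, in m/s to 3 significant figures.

74.2 m/s

Coriolis parameter at 15°N:
f = 2Ω sin φ = 2 × 7.29×10⁻⁵ × sin 15° = 3.77×10⁻⁵ s⁻¹
Component geostrophic relations (x east, y north):
u_g = −(1/(fρ)) ∂P/∂y,  v_g = (1/(fρ)) ∂P/∂x
u_g = −(1.0×10⁻³)/(3.77×10⁻⁵ × 1.13) = −23.5 m/s;  v_g = (−3.0×10⁻³)/(3.77×10⁻⁵ × 1.13) = −70.4 m/s
|V_g| = √(u_g² + v_g²) = 74.2 m/s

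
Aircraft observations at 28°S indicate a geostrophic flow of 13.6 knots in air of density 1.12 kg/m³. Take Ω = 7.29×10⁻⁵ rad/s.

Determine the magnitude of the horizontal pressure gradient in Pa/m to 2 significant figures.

Coriolis parameter at 28°S:
f = 2Ω sin φ = 2 × 7.29×10⁻⁵ × sin 28° = 6.84×10⁻⁵ s⁻¹
Wind speed in SI: 13.6 knots = 7.00 m/s
Geostrophic balance rearranged: |∂P/∂n| = f ρ V_g
|∂P/∂n| = 6.84×10⁻⁵ × 1.12 × 7.00 = 5.36×10⁻⁴ Pa/m

5.4×10⁻⁴ Pa/m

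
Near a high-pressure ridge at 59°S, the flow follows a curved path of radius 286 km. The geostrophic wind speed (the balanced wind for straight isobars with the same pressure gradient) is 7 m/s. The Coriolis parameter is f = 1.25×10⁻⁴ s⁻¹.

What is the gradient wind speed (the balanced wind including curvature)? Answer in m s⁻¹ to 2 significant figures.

Around a high, pressure-gradient force acts outward with centrifugal, so Coriolis balances both:
fV = (1/ρ)|∂P/∂n| + V²/R  →  V² − fR·V + fR·V_g = 0
With fR = 1.25×10⁻⁴ × 286×10³ m = 35.8 m/s:
V = [fR − √((fR)² − 4 fR V_g)]/2 = [35.8 − √(35.8² − 4×35.8×7)]/2 = 9.55 m/s
Supergeostrophic (V > V_g = 7 m/s), as expected around a high.

9.6 m s⁻¹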